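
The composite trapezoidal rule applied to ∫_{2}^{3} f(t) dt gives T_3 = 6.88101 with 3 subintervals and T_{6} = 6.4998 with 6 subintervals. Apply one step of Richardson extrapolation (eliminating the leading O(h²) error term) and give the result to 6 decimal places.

R = (4·T_{6} − T_3) / 3 = (4·6.4998 − 6.88101)/3 = (19.11819)/3 = 6.372730.

6.372730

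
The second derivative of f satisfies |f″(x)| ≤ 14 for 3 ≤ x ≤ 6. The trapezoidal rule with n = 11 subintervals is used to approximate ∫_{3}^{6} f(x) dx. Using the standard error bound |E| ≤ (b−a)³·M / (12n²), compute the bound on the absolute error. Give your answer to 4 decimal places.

0.2603

|E| ≤ (3)³·14 / (12·11²) = 378/1452 = 0.2603.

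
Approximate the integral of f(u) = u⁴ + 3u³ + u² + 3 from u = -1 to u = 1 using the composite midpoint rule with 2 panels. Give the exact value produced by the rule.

6.625

h = (1 − (-1))/2 = 1.
Midpoints m₁,…,m₂ = -0.5, 0.5.
f(m₁)=2.9375, f(m₂)=3.6875.
h·[f(m₁) + f(m₂)] = 1·(6.625) = 6.625.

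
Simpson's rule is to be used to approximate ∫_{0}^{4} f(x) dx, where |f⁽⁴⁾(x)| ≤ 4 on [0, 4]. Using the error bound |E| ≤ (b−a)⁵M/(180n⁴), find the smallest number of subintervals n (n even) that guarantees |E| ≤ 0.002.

12

Need 4096/(180n⁴) ≤ 0.002.
n⁴ ≥ 4096/(180·0.002) = 11377.8 ⇒ n ≥ 10.3280, so the smallest even n is 12. (n must be even for Simpson's rule.)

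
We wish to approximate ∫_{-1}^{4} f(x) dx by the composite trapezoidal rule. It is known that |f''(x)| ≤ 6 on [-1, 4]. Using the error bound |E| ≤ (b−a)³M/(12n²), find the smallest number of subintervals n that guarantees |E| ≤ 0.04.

Need 750/(12n²) ≤ 0.04.
n² ≥ 750/(12·0.04) = 1562.5 ⇒ n ≥ 39.5285, so the smallest n is 40.

40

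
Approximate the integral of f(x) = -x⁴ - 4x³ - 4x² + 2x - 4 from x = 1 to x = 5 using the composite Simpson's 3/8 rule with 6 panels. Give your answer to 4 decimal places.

-1406.3704

h = (5 − 1)/6 = 0.666667.
Nodes x₀,…,x₆ = 1, 1.666667, 2.333333, 3, 3.666667, 4.333333, 5.
f(x) = -x⁴ - 4x³ - 4x² + 2x - 4: f₀=-11, f₁=-38.012346, f₂=-101.567901, f₃=-223, f₄=-428.382716, f₅=-748.530864, f₆=-1219.
(3h/8)·[f₀ + 3f₁ + 3f₂ + 2f₃ + 3f₄ + 3f₅ + f₆] = 0.25·(-5625.481481) = -1406.3704.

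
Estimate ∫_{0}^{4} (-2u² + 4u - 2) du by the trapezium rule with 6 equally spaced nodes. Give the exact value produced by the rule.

h = (4 − 0)/5 = 0.8.
Nodes u₀,…,u₅ = 0, 0.8, 1.6, 2.4, 3.2, 4.
f(u) = -2u² + 4u - 2: f₀=-2, f₁=-0.08, f₂=-0.72, f₃=-3.92, f₄=-9.68, f₅=-18.
(h/2)·[f₀ + 2f₁ + 2f₂ + 2f₃ + 2f₄ + f₅] = 0.4·(-48.8) = -19.52.

-19.52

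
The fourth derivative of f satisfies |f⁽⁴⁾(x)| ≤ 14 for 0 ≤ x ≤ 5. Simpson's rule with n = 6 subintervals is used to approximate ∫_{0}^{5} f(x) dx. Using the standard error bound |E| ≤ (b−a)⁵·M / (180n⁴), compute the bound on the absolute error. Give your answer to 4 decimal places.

0.1875

|E| ≤ (5)⁵·14 / (180·6⁴) = 43750/233280 = 0.1875.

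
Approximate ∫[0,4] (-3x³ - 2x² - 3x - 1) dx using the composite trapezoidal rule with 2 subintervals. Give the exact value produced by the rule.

h = (4 − 0)/2 = 2.
Nodes x₀,…,x₂ = 0, 2, 4.
f(x) = -3x³ - 2x² - 3x - 1: f₀=-1, f₁=-39, f₂=-237.
(h/2)·[f₀ + 2f₁ + f₂] = 1·(-316) = -316.

-316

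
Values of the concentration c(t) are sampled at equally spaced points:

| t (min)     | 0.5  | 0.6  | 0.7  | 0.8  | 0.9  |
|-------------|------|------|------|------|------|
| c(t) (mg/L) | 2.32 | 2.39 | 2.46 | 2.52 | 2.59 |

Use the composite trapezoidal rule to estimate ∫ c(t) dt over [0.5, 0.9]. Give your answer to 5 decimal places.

h = 0.1, n = 4.
(h/2)·[y₀ + 2y₁ + 2y₂ + 2y₃ + y₄] = 0.05·(19.65) = 0.98250.

0.98250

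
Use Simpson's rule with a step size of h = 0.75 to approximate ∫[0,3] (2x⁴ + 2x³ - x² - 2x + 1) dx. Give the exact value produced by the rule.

122.953125

h = (3 − 0)/4 = 0.75.
Nodes x₀,…,x₄ = 0, 0.75, 1.5, 2.25, 3.
f(x) = 2x⁴ + 2x³ - x² - 2x + 1: f₀=1, f₁=0.4140625, f₂=12.625, f₃=65.4765625, f₄=202.
(h/3)·[f₀ + 4f₁ + 2f₂ + 4f₃ + f₄] = 0.25·(491.8125) = 122.953125.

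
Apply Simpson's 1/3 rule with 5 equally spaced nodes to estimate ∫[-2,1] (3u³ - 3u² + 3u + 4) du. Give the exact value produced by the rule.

h = (1 − (-2))/4 = 0.75.
Nodes u₀,…,u₄ = -2, -1.25, -0.5, 0.25, 1.
f(u) = 3u³ - 3u² + 3u + 4: f₀=-38, f₁=-10.296875, f₂=1.375, f₃=4.609375, f₄=7.
(h/3)·[f₀ + 4f₁ + 2f₂ + 4f₃ + f₄] = 0.25·(-51) = -12.75.

-12.75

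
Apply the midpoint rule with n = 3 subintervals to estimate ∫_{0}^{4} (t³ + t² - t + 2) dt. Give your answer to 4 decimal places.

81.1852

h = (4 − 0)/3 = 1.333333.
Midpoints m₁,…,m₃ = 0.666667, 2, 3.333333.
f(m₁)=2.074074, f(m₂)=12, f(m₃)=46.814815.
h·[f(m₁) + f(m₂) + f(m₃)] = 1.333333·(60.888889) = 81.1852.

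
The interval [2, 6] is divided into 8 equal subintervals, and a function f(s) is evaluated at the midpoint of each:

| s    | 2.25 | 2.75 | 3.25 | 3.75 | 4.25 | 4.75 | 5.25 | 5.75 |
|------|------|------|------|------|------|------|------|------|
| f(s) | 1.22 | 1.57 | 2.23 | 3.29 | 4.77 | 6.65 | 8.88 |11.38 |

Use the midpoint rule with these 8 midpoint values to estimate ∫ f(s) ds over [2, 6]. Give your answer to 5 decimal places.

h = 0.5, n = 8.
h·[y(m₁) + y(m₂) + y(m₃) + y(m₄) + y(m₅) + y(m₆) + y(m₇) + y(m₈)] = 0.5·(39.99) = 19.99500.

19.99500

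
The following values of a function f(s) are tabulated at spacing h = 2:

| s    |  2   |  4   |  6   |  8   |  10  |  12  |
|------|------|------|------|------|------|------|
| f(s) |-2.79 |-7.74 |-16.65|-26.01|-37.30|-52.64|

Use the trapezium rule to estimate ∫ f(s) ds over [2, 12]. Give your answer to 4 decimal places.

h = 2, n = 5.
(h/2)·[y₀ + 2y₁ + 2y₂ + 2y₃ + 2y₄ + y₅] = 1·(-230.83) = -230.8300.

-230.8300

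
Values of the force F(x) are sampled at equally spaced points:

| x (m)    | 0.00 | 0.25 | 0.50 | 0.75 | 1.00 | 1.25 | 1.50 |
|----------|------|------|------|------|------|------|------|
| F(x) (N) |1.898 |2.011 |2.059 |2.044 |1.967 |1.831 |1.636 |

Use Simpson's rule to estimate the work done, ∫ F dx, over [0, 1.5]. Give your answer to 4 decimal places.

2.9275

h = 0.25, n = 6.
(h/3)·[y₀ + 4y₁ + 2y₂ + 4y₃ + 2y₄ + 4y₅ + y₆] = 0.083333·(35.130) = 2.9275.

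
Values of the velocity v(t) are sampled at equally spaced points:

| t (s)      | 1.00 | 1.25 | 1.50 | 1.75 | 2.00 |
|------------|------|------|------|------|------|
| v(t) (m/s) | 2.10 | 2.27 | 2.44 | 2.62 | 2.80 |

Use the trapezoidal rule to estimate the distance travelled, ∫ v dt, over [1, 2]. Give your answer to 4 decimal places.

2.4450

h = 0.25, n = 4.
(h/2)·[y₀ + 2y₁ + 2y₂ + 2y₃ + y₄] = 0.125·(19.56) = 2.4450.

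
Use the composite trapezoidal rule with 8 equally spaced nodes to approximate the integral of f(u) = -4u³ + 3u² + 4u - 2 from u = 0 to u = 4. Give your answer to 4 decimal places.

-172.5714

h = (4 − 0)/7 = 0.571429.
Nodes u₀,…,u₇ = 0, 0.571429, 1.142857, 1.714286, 2.285714, 2.857143, 3.428571, 4.
f(u) = -4u³ + 3u² + 4u - 2: f₀=-2, f₁=0.518950, f₂=0.518950, f₃=-6.478134, f₄=-24.950437, f₅=-59.376093, f₆=-114.233236, f₇=-194.
(h/2)·[f₀ + 2f₁ + 2f₂ + 2f₃ + 2f₄ + 2f₅ + 2f₆ + f₇] = 0.285714·(-604) = -172.5714.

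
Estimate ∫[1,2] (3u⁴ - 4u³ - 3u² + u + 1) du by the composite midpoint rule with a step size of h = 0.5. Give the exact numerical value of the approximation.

-1.33203125

h = (2 − 1)/2 = 0.5.
Midpoints m₁,…,m₂ = 1.25, 1.75.
f(m₁)=-2.92578125, f(m₂)=0.26171875.
h·[f(m₁) + f(m₂)] = 0.5·(-2.6640625) = -1.33203125.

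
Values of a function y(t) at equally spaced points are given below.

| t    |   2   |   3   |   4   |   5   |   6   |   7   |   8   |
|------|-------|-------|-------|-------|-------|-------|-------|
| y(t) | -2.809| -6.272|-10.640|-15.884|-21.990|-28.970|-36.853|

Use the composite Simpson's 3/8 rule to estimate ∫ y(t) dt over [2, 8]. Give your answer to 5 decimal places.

h = 1, n = 6.
(3h/8)·[y₀ + 3y₁ + 3y₂ + 2y₃ + 3y₄ + 3y₅ + y₆] = 0.375·(-275.046) = -103.14225.

-103.14225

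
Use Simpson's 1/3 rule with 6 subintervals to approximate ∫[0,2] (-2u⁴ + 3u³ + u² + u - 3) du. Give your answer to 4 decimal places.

-2.1399

h = (2 − 0)/6 = 0.333333.
Nodes u₀,…,u₆ = 0, 0.333333, 0.666667, 1, 1.333333, 1.666667, 2.
f(u) = -2u⁴ + 3u³ + u² + u - 3: f₀=-3, f₁=-2.469136, f₂=-1.395062, f₃=0, f₄=0.901235, f₅=-0.098765, f₆=-5.
(h/3)·[f₀ + 4f₁ + 2f₂ + 4f₃ + 2f₄ + 4f₅ + f₆] = 0.111111·(-19.259259) = -2.1399.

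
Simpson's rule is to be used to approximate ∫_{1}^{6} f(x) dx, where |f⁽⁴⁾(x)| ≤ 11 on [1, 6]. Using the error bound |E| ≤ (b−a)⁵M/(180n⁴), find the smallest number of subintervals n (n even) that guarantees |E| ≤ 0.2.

6

Need 34375/(180n⁴) ≤ 0.2.
n⁴ ≥ 34375/(180·0.2) = 954.861 ⇒ n ≥ 5.5589, so the smallest even n is 6. (n must be even for Simpson's rule.)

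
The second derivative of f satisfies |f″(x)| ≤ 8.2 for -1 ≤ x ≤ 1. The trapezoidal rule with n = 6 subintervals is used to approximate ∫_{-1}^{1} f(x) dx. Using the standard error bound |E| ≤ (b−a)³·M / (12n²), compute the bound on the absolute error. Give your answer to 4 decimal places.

0.1519

|E| ≤ (2)³·8.2 / (12·6²) = 65.6/432 = 0.1519.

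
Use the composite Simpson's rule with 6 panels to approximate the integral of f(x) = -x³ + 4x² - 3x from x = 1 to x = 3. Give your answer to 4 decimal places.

2.6667

h = (3 − 1)/6 = 0.333333.
Nodes x₀,…,x₆ = 1, 1.333333, 1.666667, 2, 2.333333, 2.666667, 3.
f(x) = -x³ + 4x² - 3x: f₀=0, f₁=0.740741, f₂=1.481481, f₃=2, f₄=2.074074, f₅=1.481481, f₆=0.
(h/3)·[f₀ + 4f₁ + 2f₂ + 4f₃ + 2f₄ + 4f₅ + f₆] = 0.111111·(24) = 2.6667.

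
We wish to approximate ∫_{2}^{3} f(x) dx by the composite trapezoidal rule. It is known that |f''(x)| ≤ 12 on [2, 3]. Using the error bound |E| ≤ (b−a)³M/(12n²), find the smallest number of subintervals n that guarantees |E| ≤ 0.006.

Need 12/(12n²) ≤ 0.006.
n² ≥ 12/(12·0.006) = 166.667 ⇒ n ≥ 12.9099, so the smallest n is 13.

13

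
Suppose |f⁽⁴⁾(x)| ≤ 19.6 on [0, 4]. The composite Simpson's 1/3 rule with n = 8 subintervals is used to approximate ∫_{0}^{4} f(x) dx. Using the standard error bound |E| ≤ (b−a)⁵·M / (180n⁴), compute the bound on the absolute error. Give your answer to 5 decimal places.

0.02722

|E| ≤ (4)⁵·19.6 / (180·8⁴) = 20070.4/737280 = 0.02722.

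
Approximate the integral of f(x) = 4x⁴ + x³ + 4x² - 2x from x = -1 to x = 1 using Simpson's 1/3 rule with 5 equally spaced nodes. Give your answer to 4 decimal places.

4.3333

h = (1 − (-1))/4 = 0.5.
Nodes x₀,…,x₄ = -1, -0.5, 0, 0.5, 1.
f(x) = 4x⁴ + x³ + 4x² - 2x: f₀=9, f₁=2.125, f₂=0, f₃=0.375, f₄=7.
(h/3)·[f₀ + 4f₁ + 2f₂ + 4f₃ + f₄] = 0.166667·(26) = 4.3333.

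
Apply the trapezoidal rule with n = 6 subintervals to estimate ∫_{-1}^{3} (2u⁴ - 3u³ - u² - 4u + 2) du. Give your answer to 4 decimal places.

h = (3 − (-1))/6 = 0.666667.
Nodes u₀,…,u₆ = -1, -0.333333, 0.333333, 1, 1.666667, 2.333333, 3.
f(u) = 2u⁴ - 3u³ - u² - 4u + 2: f₀=10, f₁=3.358025, f₂=0.469136, f₃=-4, f₄=-5.901235, f₅=8.395062, f₆=62.
(h/2)·[f₀ + 2f₁ + 2f₂ + 2f₃ + 2f₄ + 2f₅ + f₆] = 0.333333·(76.641975) = 25.5473.

25.5473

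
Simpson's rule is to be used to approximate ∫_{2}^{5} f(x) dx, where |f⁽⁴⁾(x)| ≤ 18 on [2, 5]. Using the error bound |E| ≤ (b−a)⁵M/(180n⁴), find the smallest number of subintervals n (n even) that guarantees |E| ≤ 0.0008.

Need 4374/(180n⁴) ≤ 0.0008.
n⁴ ≥ 4374/(180·0.0008) = 30375 ⇒ n ≥ 13.2017, so the smallest even n is 14. (n must be even for Simpson's rule.)

14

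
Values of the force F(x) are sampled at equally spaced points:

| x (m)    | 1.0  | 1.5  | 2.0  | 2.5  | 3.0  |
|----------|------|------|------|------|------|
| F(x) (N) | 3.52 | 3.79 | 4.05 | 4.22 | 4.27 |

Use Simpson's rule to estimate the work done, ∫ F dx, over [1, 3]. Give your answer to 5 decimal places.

7.98833

h = 0.5, n = 4.
(h/3)·[y₀ + 4y₁ + 2y₂ + 4y₃ + y₄] = 0.166667·(47.93) = 7.98833.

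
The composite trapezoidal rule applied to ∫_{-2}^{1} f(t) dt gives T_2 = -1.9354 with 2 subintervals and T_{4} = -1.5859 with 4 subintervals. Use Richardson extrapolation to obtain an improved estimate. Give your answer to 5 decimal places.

R = (4·T_{4} − T_2) / 3 = (4·(-1.5859) − (-1.9354))/3 = (-4.4082)/3 = -1.46940.

-1.46940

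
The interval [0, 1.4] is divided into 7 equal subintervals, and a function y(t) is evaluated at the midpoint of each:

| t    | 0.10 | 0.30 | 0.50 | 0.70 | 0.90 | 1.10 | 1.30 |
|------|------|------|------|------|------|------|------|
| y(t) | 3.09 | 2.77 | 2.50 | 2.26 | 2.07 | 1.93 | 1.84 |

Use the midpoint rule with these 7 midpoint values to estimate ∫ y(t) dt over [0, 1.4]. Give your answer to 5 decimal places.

3.29200

h = 0.2, n = 7.
h·[y(m₁) + y(m₂) + y(m₃) + y(m₄) + y(m₅) + y(m₆) + y(m₇)] = 0.2·(16.46) = 3.29200.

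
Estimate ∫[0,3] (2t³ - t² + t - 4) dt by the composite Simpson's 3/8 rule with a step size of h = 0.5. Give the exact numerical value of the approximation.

24

h = (3 − 0)/6 = 0.5.
Nodes t₀,…,t₆ = 0, 0.5, 1, 1.5, 2, 2.5, 3.
f(t) = 2t³ - t² + t - 4: f₀=-4, f₁=-3.5, f₂=-2, f₃=2, f₄=10, f₅=23.5, f₆=44.
(3h/8)·[f₀ + 3f₁ + 3f₂ + 2f₃ + 3f₄ + 3f₅ + f₆] = 0.1875·(128) = 24.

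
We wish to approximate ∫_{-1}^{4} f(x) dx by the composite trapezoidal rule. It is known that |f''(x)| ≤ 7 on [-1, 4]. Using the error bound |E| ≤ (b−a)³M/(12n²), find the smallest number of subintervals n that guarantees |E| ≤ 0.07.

33

Need 875/(12n²) ≤ 0.07.
n² ≥ 875/(12·0.07) = 1041.67 ⇒ n ≥ 32.2749, so the smallest n is 33.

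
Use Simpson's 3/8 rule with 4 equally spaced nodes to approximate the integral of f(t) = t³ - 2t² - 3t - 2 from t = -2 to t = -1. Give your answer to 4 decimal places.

h = (-1 − (-2))/3 = 0.333333.
Nodes t₀,…,t₃ = -2, -1.666667, -1.333333, -1.
f(t) = t³ - 2t² - 3t - 2: f₀=-12, f₁=-7.185185, f₂=-3.925926, f₃=-2.
(3h/8)·[f₀ + 3f₁ + 3f₂ + f₃] = 0.125·(-47.333333) = -5.9167.

-5.9167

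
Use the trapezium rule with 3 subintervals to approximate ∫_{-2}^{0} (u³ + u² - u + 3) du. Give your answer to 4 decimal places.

6.3704

h = (0 − (-2))/3 = 0.666667.
Nodes u₀,…,u₃ = -2, -1.333333, -0.666667, 0.
f(u) = u³ + u² - u + 3: f₀=1, f₁=3.740741, f₂=3.814815, f₃=3.
(h/2)·[f₀ + 2f₁ + 2f₂ + f₃] = 0.333333·(19.111111) = 6.3704.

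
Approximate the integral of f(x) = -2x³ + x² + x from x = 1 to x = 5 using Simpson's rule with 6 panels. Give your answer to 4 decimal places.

-258.6667

h = (5 − 1)/6 = 0.666667.
Nodes x₀,…,x₆ = 1, 1.666667, 2.333333, 3, 3.666667, 4.333333, 5.
f(x) = -2x³ + x² + x: f₀=0, f₁=-4.814815, f₂=-17.629630, f₃=-42, f₄=-81.481481, f₅=-139.629630, f₆=-220.
(h/3)·[f₀ + 4f₁ + 2f₂ + 4f₃ + 2f₄ + 4f₅ + f₆] = 0.222222·(-1164) = -258.6667.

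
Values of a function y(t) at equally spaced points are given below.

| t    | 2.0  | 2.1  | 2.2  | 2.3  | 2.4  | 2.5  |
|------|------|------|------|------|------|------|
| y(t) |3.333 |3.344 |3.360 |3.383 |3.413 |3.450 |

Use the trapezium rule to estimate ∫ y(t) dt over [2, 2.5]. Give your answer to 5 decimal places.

h = 0.1, n = 5.
(h/2)·[y₀ + 2y₁ + 2y₂ + 2y₃ + 2y₄ + y₅] = 0.05·(33.783) = 1.68915.

1.68915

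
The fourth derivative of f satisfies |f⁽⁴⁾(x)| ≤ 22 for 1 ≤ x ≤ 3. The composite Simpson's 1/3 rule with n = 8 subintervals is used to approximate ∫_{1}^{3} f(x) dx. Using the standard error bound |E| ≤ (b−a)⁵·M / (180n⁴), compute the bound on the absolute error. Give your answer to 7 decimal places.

|E| ≤ (2)⁵·22 / (180·8⁴) = 704/737280 = 0.0009549.

0.0009549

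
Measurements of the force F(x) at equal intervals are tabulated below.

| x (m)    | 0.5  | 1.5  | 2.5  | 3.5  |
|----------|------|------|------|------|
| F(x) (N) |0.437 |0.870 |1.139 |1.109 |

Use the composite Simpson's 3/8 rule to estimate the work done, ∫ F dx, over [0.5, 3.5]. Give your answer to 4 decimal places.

2.8399

h = 1, n = 3.
(3h/8)·[y₀ + 3y₁ + 3y₂ + y₃] = 0.375·(7.573) = 2.8399.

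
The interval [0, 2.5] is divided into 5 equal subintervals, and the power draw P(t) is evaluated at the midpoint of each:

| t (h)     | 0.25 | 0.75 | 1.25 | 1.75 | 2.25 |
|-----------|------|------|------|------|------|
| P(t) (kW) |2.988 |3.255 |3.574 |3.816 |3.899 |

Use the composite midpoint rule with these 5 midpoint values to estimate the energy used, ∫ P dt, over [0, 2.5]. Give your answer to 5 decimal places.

8.76600

h = 0.5, n = 5.
h·[y(m₁) + y(m₂) + y(m₃) + y(m₄) + y(m₅)] = 0.5·(17.532) = 8.76600.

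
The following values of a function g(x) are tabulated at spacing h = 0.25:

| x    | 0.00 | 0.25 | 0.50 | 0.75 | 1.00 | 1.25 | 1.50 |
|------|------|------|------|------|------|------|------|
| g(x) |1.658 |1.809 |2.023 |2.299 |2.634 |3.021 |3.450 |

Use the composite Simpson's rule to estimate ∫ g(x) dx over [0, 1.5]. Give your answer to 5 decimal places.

h = 0.25, n = 6.
(h/3)·[y₀ + 4y₁ + 2y₂ + 4y₃ + 2y₄ + 4y₅ + y₆] = 0.083333·(42.938) = 3.57817.

3.57817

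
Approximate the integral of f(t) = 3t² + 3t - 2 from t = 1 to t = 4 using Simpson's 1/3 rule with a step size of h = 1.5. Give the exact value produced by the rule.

h = (4 − 1)/2 = 1.5.
Nodes t₀,…,t₂ = 1, 2.5, 4.
f(t) = 3t² + 3t - 2: f₀=4, f₁=24.25, f₂=58.
(h/3)·[f₀ + 4f₁ + f₂] = 0.5·(159) = 79.5.

79.5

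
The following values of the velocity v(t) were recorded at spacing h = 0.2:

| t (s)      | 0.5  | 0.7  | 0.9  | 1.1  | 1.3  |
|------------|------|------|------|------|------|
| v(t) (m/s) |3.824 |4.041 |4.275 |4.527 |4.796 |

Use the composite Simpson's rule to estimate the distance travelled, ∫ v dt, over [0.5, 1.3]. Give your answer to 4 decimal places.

3.4295

h = 0.2, n = 4.
(h/3)·[y₀ + 4y₁ + 2y₂ + 4y₃ + y₄] = 0.066667·(51.442) = 3.4295.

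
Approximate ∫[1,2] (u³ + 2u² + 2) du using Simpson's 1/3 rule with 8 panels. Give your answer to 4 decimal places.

h = (2 − 1)/8 = 0.125.
Nodes u₀,…,u₈ = 1, 1.125, 1.25, 1.375, 1.5, 1.625, 1.75, 1.875, 2.
f(u) = u³ + 2u² + 2: f₀=5, f₁=5.955078125, f₂=7.078125, f₃=8.380859375, f₄=9.875, f₅=11.572265625, f₆=13.484375, f₇=15.623046875, f₈=18.
(h/3)·[f₀ + 4f₁ + 2f₂ + 4f₃ + 2f₄ + 4f₅ + 2f₆ + 4f₇ + f₈] = 0.041667·(250) = 10.4167.

10.4167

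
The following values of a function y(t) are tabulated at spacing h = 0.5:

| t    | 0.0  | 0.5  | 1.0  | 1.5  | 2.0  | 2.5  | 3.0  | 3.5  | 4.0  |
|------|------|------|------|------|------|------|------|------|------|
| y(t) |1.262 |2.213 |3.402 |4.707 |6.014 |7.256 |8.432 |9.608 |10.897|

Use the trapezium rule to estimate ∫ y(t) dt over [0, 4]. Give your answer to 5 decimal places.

23.85575

h = 0.5, n = 8.
(h/2)·[y₀ + 2y₁ + 2y₂ + 2y₃ + 2y₄ + 2y₅ + 2y₆ + 2y₇ + y₈] = 0.25·(95.423) = 23.85575.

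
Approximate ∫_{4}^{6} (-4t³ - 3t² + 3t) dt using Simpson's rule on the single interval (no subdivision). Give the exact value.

S = (b−a)/6 · [f(4) + 4f(5) + f(6)] = 0.333333·[(-292) + 4·(-560) + (-954)] = -1162.

-1162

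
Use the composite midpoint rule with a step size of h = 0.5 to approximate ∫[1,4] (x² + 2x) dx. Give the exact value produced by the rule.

35.9375

h = (4 − 1)/6 = 0.5.
Midpoints m₁,…,m₆ = 1.25, 1.75, 2.25, 2.75, 3.25, 3.75.
f(m₁)=4.0625, f(m₂)=6.5625, f(m₃)=9.5625, f(m₄)=13.0625, f(m₅)=17.0625, f(m₆)=21.5625.
h·[f(m₁) + f(m₂) + f(m₃) + f(m₄) + f(m₅) + f(m₆)] = 0.5·(71.875) = 35.9375.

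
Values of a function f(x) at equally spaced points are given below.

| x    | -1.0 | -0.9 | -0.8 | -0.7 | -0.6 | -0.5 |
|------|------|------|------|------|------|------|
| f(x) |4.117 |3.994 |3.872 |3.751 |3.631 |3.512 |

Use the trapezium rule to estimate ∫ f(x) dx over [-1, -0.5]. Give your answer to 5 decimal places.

1.90625

h = 0.1, n = 5.
(h/2)·[y₀ + 2y₁ + 2y₂ + 2y₃ + 2y₄ + y₅] = 0.05·(38.125) = 1.90625.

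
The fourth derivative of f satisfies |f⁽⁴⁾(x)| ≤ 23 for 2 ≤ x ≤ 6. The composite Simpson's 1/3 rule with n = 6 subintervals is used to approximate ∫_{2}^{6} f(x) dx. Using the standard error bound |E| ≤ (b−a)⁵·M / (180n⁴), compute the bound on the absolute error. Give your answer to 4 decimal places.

0.1010

|E| ≤ (4)⁵·23 / (180·6⁴) = 23552/233280 = 0.1010.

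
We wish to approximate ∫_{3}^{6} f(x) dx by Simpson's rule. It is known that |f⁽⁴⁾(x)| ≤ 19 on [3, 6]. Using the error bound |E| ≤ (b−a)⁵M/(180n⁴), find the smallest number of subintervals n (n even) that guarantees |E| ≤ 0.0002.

20

Need 4617/(180n⁴) ≤ 0.0002.
n⁴ ≥ 4617/(180·0.0002) = 128250 ⇒ n ≥ 18.9241, so the smallest even n is 20. (n must be even for Simpson's rule.)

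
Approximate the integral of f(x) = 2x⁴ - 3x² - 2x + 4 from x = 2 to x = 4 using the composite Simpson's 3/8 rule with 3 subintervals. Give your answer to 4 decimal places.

337.0370

h = (4 − 2)/3 = 0.666667.
Nodes x₀,…,x₃ = 2, 2.666667, 3.333333, 4.
f(x) = 2x⁴ - 3x² - 2x + 4: f₀=20, f₁=78.469136, f₂=210.913580, f₃=460.
(3h/8)·[f₀ + 3f₁ + 3f₂ + f₃] = 0.25·(1348.148148) = 337.0370.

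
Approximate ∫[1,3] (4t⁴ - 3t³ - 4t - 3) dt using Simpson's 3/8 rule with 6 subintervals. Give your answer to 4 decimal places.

111.6296

h = (3 − 1)/6 = 0.333333.
Nodes t₀,…,t₆ = 1, 1.333333, 1.666667, 2, 2.333333, 2.666667, 3.
f(t) = 4t⁴ - 3t³ - 4t - 3: f₀=-6, f₁=-2.802469, f₂=7.308642, f₃=29, f₄=68.123457, f₅=131.716049, f₆=228.
(3h/8)·[f₀ + 3f₁ + 3f₂ + 2f₃ + 3f₄ + 3f₅ + f₆] = 0.125·(893.037037) = 111.6296.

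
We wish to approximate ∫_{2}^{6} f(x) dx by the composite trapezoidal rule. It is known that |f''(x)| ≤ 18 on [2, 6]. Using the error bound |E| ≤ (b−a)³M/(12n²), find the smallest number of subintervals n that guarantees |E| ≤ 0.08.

35

Need 1152/(12n²) ≤ 0.08.
n² ≥ 1152/(12·0.08) = 1200 ⇒ n ≥ 34.6410, so the smallest n is 35.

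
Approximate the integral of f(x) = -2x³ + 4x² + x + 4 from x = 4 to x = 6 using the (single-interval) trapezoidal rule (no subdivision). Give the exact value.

-334

T = (b−a)/2 · [f(4) + f(6)] = 1·[(-56) + (-278)] = -334.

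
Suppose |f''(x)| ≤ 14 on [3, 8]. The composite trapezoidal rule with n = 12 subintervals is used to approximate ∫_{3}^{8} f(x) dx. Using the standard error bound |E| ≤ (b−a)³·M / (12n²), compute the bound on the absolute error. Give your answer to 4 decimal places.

|E| ≤ (5)³·14 / (12·12²) = 1750/1728 = 1.0127.

1.0127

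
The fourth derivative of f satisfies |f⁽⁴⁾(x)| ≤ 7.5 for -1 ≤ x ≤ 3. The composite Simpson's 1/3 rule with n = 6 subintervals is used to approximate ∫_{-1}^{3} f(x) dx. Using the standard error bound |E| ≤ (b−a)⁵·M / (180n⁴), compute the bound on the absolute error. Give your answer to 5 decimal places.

|E| ≤ (4)⁵·7.5 / (180·6⁴) = 7680/233280 = 0.03292.

0.03292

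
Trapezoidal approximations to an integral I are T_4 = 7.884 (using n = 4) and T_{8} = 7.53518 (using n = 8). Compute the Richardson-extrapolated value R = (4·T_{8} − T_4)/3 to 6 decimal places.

R = (4·T_{8} − T_4) / 3 = (4·7.53518 − 7.884)/3 = (22.25672)/3 = 7.418907.

7.418907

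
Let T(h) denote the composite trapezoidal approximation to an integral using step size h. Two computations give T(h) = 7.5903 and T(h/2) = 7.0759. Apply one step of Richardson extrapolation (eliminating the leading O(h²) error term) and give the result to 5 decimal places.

6.90443

R = (4·T(h/2) − T(h)) / 3 = (4·7.0759 − 7.5903)/3 = (20.7133)/3 = 6.90443.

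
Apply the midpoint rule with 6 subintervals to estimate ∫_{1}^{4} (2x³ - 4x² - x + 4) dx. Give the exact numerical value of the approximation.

h = (4 − 1)/6 = 0.5.
Midpoints m₁,…,m₆ = 1.25, 1.75, 2.25, 2.75, 3.25, 3.75.
f(m₁)=0.40625, f(m₂)=0.71875, f(m₃)=4.28125, f(m₄)=12.59375, f(m₅)=27.15625, f(m₆)=49.46875.
h·[f(m₁) + f(m₂) + f(m₃) + f(m₄) + f(m₅) + f(m₆)] = 0.5·(94.625) = 47.3125.

47.3125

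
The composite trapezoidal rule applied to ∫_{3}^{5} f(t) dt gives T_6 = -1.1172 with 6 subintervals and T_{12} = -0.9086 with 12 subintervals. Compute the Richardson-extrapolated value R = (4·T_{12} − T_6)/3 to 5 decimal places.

-0.83907

R = (4·T_{12} − T_6) / 3 = (4·(-0.9086) − (-1.1172))/3 = (-2.5172)/3 = -0.83907.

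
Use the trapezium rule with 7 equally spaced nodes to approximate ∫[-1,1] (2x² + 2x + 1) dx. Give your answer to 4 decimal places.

h = (1 − (-1))/6 = 0.333333.
Nodes x₀,…,x₆ = -1, -0.666667, -0.333333, 0, 0.333333, 0.666667, 1.
f(x) = 2x² + 2x + 1: f₀=1, f₁=0.555556, f₂=0.555556, f₃=1, f₄=1.888889, f₅=3.222222, f₆=5.
(h/2)·[f₀ + 2f₁ + 2f₂ + 2f₃ + 2f₄ + 2f₅ + f₆] = 0.166667·(20.444444) = 3.4074.

3.4074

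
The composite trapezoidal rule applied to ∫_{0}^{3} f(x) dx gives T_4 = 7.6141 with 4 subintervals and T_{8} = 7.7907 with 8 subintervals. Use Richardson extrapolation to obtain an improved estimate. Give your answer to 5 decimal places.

7.84957

R = (4·T_{8} − T_4) / 3 = (4·7.7907 − 7.6141)/3 = (23.5487)/3 = 7.84957.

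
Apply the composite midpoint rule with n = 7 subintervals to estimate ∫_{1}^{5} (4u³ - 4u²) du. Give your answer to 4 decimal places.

455.1837

h = (5 − 1)/7 = 0.571429.
Midpoints m₁,…,m₇ = 1.285714, 1.857143, 2.428571, 3, 3.571429, 4.142857, 4.714286.
f(m₁)=1.889213, f(m₂)=11.825073, f(m₃)=33.702624, f(m₄)=72, f(m₅)=131.195335, f(m₆)=215.766764, f(m₇)=330.192420.
h·[f(m₁) + f(m₂) + f(m₃) + f(m₄) + f(m₅) + f(m₆) + f(m₇)] = 0.571429·(796.571429) = 455.1837.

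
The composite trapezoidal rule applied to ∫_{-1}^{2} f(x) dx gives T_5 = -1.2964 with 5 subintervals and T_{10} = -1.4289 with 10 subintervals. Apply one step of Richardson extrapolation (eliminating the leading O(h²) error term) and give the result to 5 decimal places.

R = (4·T_{10} − T_5) / 3 = (4·(-1.4289) − (-1.2964))/3 = (-4.4192)/3 = -1.47307.

-1.47307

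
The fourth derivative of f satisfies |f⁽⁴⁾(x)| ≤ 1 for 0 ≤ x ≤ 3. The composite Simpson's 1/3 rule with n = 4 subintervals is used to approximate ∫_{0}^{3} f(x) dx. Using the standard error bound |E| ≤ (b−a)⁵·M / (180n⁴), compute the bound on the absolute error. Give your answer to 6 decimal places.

|E| ≤ (3)⁵·1 / (180·4⁴) = 243/46080 = 0.005273.

0.005273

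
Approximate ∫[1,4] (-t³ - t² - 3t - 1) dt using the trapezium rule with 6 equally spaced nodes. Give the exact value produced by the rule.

-111.78

h = (4 − 1)/5 = 0.6.
Nodes t₀,…,t₅ = 1, 1.6, 2.2, 2.8, 3.4, 4.
f(t) = -t³ - t² - 3t - 1: f₀=-6, f₁=-12.456, f₂=-23.088, f₃=-39.192, f₄=-62.064, f₅=-93.
(h/2)·[f₀ + 2f₁ + 2f₂ + 2f₃ + 2f₄ + f₅] = 0.3·(-372.6) = -111.78.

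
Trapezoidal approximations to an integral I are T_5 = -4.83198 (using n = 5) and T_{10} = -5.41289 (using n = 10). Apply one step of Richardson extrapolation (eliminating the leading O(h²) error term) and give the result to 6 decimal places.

-5.606527

R = (4·T_{10} − T_5) / 3 = (4·(-5.41289) − (-4.83198))/3 = (-16.81958)/3 = -5.606527.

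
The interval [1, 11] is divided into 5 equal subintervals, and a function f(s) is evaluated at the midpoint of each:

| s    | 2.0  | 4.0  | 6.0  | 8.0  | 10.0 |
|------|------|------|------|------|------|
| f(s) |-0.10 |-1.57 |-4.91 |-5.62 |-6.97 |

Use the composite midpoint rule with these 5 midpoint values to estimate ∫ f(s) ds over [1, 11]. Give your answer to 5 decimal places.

-38.34000

h = 2, n = 5.
h·[y(m₁) + y(m₂) + y(m₃) + y(m₄) + y(m₅)] = 2·(-19.17) = -38.34000.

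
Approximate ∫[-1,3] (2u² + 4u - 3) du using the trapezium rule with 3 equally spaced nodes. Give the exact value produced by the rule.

28

h = (3 − (-1))/2 = 2.
Nodes u₀,…,u₂ = -1, 1, 3.
f(u) = 2u² + 4u - 3: f₀=-5, f₁=3, f₂=27.
(h/2)·[f₀ + 2f₁ + f₂] = 1·(28) = 28.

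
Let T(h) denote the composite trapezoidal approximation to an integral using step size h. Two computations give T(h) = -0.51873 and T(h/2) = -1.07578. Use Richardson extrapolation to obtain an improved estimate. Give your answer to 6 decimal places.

R = (4·T(h/2) − T(h)) / 3 = (4·(-1.07578) − (-0.51873))/3 = (-3.78439)/3 = -1.261463.

-1.261463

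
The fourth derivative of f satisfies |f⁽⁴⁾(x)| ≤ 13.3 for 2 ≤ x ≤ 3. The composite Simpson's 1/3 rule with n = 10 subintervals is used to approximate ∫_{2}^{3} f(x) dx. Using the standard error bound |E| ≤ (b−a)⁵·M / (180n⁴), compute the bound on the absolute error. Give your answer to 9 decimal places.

|E| ≤ (1)⁵·13.3 / (180·10⁴) = 13.3/1800000 = 0.000007389.

0.000007389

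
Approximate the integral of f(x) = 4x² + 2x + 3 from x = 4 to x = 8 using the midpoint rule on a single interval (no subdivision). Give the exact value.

636

M = (b−a)·f(6) = 4·(159) = 636.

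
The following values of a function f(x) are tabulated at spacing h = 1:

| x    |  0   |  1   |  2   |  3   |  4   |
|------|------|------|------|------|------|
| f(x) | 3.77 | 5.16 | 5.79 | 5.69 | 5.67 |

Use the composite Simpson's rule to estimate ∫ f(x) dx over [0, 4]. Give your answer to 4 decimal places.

h = 1, n = 4.
(h/3)·[y₀ + 4y₁ + 2y₂ + 4y₃ + y₄] = 0.333333·(64.42) = 21.4733.

21.4733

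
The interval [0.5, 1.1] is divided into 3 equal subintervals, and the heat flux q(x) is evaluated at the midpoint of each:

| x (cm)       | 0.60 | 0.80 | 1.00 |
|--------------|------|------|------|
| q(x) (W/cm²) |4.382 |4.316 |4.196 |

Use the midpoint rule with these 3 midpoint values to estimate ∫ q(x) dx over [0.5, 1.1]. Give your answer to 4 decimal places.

2.5788

h = 0.2, n = 3.
h·[y(m₁) + y(m₂) + y(m₃)] = 0.2·(12.894) = 2.5788.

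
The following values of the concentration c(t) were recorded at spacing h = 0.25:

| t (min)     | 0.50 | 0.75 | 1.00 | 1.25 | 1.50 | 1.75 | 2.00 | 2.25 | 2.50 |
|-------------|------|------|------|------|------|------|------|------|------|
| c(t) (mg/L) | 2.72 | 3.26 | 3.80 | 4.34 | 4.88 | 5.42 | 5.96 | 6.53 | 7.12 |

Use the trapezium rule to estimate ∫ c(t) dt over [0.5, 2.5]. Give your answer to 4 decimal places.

h = 0.25, n = 8.
(h/2)·[y₀ + 2y₁ + 2y₂ + 2y₃ + 2y₄ + 2y₅ + 2y₆ + 2y₇ + y₈] = 0.125·(78.22) = 9.7775.

9.7775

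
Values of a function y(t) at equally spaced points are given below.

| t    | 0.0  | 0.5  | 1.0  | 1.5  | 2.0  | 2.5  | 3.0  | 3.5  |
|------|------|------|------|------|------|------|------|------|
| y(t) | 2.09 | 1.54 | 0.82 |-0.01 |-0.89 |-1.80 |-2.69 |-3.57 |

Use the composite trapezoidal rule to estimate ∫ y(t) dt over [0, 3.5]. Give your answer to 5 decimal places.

-1.88500

h = 0.5, n = 7.
(h/2)·[y₀ + 2y₁ + 2y₂ + 2y₃ + 2y₄ + 2y₅ + 2y₆ + y₇] = 0.25·(-7.54) = -1.88500.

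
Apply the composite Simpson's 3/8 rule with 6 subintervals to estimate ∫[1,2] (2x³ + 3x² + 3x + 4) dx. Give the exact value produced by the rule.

23

h = (2 − 1)/6 = 0.166667.
Nodes x₀,…,x₆ = 1, 1.166667, 1.333333, 1.5, 1.666667, 1.833333, 2.
f(x) = 2x³ + 3x² + 3x + 4: f₀=12, f₁=14.759259, f₂=18.074074, f₃=22, f₄=26.592593, f₅=31.907407, f₆=38.
(3h/8)·[f₀ + 3f₁ + 3f₂ + 2f₃ + 3f₄ + 3f₅ + f₆] = 0.0625·(368) = 23.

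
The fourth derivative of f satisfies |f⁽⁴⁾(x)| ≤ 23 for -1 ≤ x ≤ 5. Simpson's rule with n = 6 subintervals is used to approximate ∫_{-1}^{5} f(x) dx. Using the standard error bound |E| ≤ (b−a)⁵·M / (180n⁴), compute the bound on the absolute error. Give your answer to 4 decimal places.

|E| ≤ (6)⁵·23 / (180·6⁴) = 178848/233280 = 0.7667.

0.7667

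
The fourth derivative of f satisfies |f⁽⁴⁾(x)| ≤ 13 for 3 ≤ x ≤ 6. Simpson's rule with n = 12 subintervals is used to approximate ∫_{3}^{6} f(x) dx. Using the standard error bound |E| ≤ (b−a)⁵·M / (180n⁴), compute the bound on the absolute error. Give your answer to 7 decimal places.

|E| ≤ (3)⁵·13 / (180·12⁴) = 3159/3732480 = 0.0008464.

0.0008464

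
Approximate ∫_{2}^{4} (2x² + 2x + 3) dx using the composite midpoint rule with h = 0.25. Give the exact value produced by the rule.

h = (4 − 2)/8 = 0.25.
Midpoints m₁,…,m₈ = 2.125, 2.375, 2.625, 2.875, 3.125, 3.375, 3.625, 3.875.
f(m₁)=16.28125, f(m₂)=19.03125, f(m₃)=22.03125, f(m₄)=25.28125, f(m₅)=28.78125, f(m₆)=32.53125, f(m₇)=36.53125, f(m₈)=40.78125.
h·[f(m₁) + f(m₂) + f(m₃) + f(m₄) + f(m₅) + f(m₆) + f(m₇) + f(m₈)] = 0.25·(221.25) = 55.3125.

55.3125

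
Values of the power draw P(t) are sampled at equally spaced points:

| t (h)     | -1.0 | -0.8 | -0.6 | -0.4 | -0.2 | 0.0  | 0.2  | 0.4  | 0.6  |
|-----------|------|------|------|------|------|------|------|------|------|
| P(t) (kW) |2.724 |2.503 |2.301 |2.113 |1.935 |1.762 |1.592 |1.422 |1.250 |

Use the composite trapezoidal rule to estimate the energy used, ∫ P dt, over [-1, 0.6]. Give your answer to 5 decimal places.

3.12300

h = 0.2, n = 8.
(h/2)·[y₀ + 2y₁ + 2y₂ + 2y₃ + 2y₄ + 2y₅ + 2y₆ + 2y₇ + y₈] = 0.1·(31.230) = 3.12300.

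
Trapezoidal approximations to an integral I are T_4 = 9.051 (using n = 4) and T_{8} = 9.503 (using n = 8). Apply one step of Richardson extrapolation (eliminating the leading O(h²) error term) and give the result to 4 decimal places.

9.6537

R = (4·T_{8} − T_4) / 3 = (4·9.503 − 9.051)/3 = (28.961)/3 = 9.6537.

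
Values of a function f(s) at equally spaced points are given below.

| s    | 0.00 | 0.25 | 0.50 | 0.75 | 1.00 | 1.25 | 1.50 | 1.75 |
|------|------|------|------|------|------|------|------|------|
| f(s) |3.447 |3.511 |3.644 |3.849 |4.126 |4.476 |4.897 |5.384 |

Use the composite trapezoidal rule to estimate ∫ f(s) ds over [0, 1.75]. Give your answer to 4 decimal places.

h = 0.25, n = 7.
(h/2)·[y₀ + 2y₁ + 2y₂ + 2y₃ + 2y₄ + 2y₅ + 2y₆ + y₇] = 0.125·(57.837) = 7.2296.

7.2296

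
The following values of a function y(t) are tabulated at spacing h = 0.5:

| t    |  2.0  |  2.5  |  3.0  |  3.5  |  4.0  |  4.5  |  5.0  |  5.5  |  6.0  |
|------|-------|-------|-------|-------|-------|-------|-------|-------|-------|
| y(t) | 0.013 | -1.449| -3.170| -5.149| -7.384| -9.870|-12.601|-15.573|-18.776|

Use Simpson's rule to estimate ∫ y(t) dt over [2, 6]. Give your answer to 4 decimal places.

-32.2062

h = 0.5, n = 8.
(h/3)·[y₀ + 4y₁ + 2y₂ + 4y₃ + 2y₄ + 4y₅ + 2y₆ + 4y₇ + y₈] = 0.166667·(-193.237) = -32.2062.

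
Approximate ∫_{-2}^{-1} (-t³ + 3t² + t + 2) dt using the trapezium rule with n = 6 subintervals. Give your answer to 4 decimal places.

11.2847

h = (-1 − (-2))/6 = 0.166667.
Nodes t₀,…,t₆ = -2, -1.833333, -1.666667, -1.5, -1.333333, -1.166667, -1.
f(t) = -t³ + 3t² + t + 2: f₀=20, f₁=16.412037, f₂=13.296296, f₃=10.625, f₄=8.370370, f₅=6.504630, f₆=5.
(h/2)·[f₀ + 2f₁ + 2f₂ + 2f₃ + 2f₄ + 2f₅ + f₆] = 0.083333·(135.416667) = 11.2847.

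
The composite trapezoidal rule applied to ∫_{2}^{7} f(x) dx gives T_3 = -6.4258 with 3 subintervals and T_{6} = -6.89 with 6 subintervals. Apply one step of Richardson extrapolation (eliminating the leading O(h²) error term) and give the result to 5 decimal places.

-7.04473

R = (4·T_{6} − T_3) / 3 = (4·(-6.89) − (-6.4258))/3 = (-21.1342)/3 = -7.04473.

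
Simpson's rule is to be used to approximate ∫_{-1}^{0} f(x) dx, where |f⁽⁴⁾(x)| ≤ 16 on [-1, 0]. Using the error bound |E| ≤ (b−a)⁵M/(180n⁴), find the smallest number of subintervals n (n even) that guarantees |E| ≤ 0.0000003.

Need 16/(180n⁴) ≤ 0.0000003.
n⁴ ≥ 16/(180·0.0000003) = 296296 ⇒ n ≥ 23.3309, so the smallest even n is 24. (n must be even for Simpson's rule.)

24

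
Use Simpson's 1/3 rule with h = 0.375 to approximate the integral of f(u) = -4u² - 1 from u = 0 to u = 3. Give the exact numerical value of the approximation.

-39

h = (3 − 0)/8 = 0.375.
Nodes u₀,…,u₈ = 0, 0.375, 0.75, 1.125, 1.5, 1.875, 2.25, 2.625, 3.
f(u) = -4u² - 1: f₀=-1, f₁=-1.5625, f₂=-3.25, f₃=-6.0625, f₄=-10, f₅=-15.0625, f₆=-21.25, f₇=-28.5625, f₈=-37.
(h/3)·[f₀ + 4f₁ + 2f₂ + 4f₃ + 2f₄ + 4f₅ + 2f₆ + 4f₇ + f₈] = 0.125·(-312) = -39.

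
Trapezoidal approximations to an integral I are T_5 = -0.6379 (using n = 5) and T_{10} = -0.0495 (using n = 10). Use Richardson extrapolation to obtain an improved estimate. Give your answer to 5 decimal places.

0.14663

R = (4·T_{10} − T_5) / 3 = (4·(-0.0495) − (-0.6379))/3 = (0.4399)/3 = 0.14663.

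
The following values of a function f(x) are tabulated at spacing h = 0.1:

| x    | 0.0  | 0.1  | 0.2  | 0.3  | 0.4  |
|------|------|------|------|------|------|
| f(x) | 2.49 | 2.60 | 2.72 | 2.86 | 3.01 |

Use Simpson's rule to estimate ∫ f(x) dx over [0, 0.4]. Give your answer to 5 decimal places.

1.09267

h = 0.1, n = 4.
(h/3)·[y₀ + 4y₁ + 2y₂ + 4y₃ + y₄] = 0.033333·(32.78) = 1.09267.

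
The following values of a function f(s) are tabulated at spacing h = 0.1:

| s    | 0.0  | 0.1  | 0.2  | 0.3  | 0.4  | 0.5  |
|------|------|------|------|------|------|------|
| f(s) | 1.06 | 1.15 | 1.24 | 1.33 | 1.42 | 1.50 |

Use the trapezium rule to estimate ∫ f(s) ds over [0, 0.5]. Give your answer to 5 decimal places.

h = 0.1, n = 5.
(h/2)·[y₀ + 2y₁ + 2y₂ + 2y₃ + 2y₄ + y₅] = 0.05·(12.84) = 0.64200.

0.64200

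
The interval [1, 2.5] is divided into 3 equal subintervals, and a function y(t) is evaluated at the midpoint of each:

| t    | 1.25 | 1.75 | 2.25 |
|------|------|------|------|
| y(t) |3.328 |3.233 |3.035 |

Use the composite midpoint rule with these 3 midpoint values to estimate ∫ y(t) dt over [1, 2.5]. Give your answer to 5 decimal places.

4.79800

h = 0.5, n = 3.
h·[y(m₁) + y(m₂) + y(m₃)] = 0.5·(9.596) = 4.79800.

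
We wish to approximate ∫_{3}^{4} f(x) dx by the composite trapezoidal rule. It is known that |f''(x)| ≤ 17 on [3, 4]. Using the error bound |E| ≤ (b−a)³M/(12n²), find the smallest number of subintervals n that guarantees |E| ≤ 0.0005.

Need 17/(12n²) ≤ 0.0005.
n² ≥ 17/(12·0.0005) = 2833.33 ⇒ n ≥ 53.2291, so the smallest n is 54.

54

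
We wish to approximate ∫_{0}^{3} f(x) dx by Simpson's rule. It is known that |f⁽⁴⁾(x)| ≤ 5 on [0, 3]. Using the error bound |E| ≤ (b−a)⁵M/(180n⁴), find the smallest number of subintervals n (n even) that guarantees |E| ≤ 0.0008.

Need 1215/(180n⁴) ≤ 0.0008.
n⁴ ≥ 1215/(180·0.0008) = 8437.5 ⇒ n ≥ 9.5841, so the smallest even n is 10. (n must be even for Simpson's rule.)

10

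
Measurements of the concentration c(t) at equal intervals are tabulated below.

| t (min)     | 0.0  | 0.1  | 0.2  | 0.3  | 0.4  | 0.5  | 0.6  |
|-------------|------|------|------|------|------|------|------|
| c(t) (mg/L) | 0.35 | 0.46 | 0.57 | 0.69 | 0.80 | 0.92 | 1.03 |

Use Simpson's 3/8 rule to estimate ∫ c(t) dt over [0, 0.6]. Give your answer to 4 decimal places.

0.4129

h = 0.1, n = 6.
(3h/8)·[y₀ + 3y₁ + 3y₂ + 2y₃ + 3y₄ + 3y₅ + y₆] = 0.0375·(11.01) = 0.4129.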